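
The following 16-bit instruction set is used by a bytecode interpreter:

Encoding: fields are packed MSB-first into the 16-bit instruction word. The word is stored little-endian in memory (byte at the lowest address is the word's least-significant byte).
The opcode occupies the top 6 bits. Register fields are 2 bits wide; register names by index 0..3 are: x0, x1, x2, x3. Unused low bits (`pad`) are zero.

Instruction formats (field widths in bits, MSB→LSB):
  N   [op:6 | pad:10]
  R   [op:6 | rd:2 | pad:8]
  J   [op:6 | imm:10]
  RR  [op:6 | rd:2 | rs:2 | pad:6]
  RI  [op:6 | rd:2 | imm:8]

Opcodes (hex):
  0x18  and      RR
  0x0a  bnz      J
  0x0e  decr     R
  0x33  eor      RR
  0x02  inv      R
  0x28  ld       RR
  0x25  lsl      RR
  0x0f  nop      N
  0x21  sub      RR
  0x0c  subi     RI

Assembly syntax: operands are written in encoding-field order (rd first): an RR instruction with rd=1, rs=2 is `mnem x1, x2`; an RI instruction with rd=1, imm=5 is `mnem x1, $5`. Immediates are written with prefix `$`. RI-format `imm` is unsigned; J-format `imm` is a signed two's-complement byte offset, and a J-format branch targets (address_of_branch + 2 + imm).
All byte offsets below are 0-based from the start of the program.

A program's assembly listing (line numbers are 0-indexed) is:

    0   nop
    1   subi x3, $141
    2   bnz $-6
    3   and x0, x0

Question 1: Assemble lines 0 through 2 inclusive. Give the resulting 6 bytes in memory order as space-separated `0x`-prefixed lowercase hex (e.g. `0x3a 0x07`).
line 0 (nop): pack op=0xf:6|pad=0:10 = 0x3c00; little→ 00 3c
line 1 (subi): pack op=0xc:6|rd=3:2|imm=141:8 = 0x338d; little→ 8d 33
line 2 (bnz): pack op=0xa:6|imm=-6:10 = 0x2bfa; little→ fa 2b

0x00 0x3c 0x8d 0x33 0xfa 0x2b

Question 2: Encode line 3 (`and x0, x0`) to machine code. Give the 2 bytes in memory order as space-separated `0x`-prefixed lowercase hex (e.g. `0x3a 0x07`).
3. and fields op=0x18:6|rd=0:2|rs=0:2|pad=0:6 → word 6000h → 00 60

0x00 0x60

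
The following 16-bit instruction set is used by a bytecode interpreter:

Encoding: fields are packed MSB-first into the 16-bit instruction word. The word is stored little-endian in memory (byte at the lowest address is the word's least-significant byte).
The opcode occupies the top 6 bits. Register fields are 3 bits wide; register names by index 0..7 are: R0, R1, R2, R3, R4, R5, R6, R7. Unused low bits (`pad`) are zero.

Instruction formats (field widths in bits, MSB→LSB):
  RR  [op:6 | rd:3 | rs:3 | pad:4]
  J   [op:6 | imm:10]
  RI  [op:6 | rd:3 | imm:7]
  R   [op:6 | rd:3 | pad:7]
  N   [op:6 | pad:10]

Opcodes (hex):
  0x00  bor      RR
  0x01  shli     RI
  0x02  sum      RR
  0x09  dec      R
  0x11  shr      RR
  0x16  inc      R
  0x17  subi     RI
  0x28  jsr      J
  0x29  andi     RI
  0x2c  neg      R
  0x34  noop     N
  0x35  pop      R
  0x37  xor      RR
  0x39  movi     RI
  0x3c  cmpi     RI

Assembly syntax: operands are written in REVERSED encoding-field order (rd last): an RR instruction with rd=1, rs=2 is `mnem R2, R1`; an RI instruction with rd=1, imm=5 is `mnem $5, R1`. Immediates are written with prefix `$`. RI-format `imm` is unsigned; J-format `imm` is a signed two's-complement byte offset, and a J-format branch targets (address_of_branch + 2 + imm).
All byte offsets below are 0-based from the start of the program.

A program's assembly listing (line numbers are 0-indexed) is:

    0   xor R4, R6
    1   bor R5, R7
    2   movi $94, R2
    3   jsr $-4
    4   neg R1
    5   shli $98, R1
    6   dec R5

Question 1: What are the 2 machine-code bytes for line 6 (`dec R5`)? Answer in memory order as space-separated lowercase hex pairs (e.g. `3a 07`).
80 26

6. dec fields op=0x9:6|rd=5:3|pad=0:7 → word 2680h → 80 26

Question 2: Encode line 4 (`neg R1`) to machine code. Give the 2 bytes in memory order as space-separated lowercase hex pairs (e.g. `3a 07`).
80 b0

L4: neg op=0x2c:6|rd=1:3|pad=0:7 ⇒ 0xb080 ⇒ little 80 b0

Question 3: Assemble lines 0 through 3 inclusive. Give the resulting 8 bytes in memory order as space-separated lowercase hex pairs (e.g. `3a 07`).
40 df d0 03 5e e5 fc a3

0. xor fields op=0x37:6|rd=6:3|rs=4:3|pad=0:4 → word df40h → 40 df
1. bor fields op=0x0:6|rd=7:3|rs=5:3|pad=0:4 → word 03d0h → d0 03
2. movi fields op=0x39:6|rd=2:3|imm=94:7 → word e55eh → 5e e5
3. jsr fields op=0x28:6|imm=-4:10 → word a3fch → fc a3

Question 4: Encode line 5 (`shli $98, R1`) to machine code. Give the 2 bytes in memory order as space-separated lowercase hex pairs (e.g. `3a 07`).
e2 04

L5: shli op=0x1:6|rd=1:3|imm=98:7 ⇒ 0x04e2 ⇒ little e2 04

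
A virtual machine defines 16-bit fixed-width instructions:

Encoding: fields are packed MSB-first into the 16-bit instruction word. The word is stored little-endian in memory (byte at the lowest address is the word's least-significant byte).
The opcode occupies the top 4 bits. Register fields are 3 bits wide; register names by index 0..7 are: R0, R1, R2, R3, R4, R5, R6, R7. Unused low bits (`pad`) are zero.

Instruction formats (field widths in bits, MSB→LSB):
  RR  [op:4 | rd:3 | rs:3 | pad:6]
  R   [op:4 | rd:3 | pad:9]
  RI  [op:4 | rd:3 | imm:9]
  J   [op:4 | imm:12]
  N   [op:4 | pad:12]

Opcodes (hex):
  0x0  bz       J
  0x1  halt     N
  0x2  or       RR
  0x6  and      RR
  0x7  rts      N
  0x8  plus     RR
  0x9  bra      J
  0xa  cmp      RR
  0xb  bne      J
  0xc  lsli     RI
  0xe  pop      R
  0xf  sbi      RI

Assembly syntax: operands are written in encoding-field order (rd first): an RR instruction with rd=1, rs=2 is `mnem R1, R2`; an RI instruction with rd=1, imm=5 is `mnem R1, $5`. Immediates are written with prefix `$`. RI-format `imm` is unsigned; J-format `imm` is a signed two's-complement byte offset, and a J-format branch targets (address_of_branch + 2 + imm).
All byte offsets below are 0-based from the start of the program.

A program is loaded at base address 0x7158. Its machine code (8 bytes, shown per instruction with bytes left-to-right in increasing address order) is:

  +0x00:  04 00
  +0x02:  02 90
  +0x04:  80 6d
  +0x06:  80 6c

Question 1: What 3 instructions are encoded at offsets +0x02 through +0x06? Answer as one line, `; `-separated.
@+02  little-endian(02 90) = 0x9002
  op=0x9002>>12=0x9 ⇒ bra (J)
  imm: (w>>0)&0xfff=0x2 → $2
@+04  little-endian(80 6d) = 0x6d80
  op=0x6d80>>12=0x6 ⇒ and (RR)
  rd: (w>>9)&0x7=0x6 → R6
  rs: (w>>6)&0x7=0x6 → R6
@+06  little-endian(80 6c) = 0x6c80
  op=0x6c80>>12=0x6 ⇒ and (RR)
  rd: (w>>9)&0x7=0x6 → R6
  rs: (w>>6)&0x7=0x2 → R2

bra $2; and R6, R6; and R6, R2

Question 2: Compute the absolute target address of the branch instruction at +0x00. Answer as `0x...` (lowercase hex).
0x715e

off 0x00: read 04 00 as little → 0x0004
  opcode bits[15:12]=0x0: bz/J
  imm: (w>>0)&0xfff=0x4 → $4
  target = base 0x7158 + off 0x00 + 2 + imm 4 = 0x715e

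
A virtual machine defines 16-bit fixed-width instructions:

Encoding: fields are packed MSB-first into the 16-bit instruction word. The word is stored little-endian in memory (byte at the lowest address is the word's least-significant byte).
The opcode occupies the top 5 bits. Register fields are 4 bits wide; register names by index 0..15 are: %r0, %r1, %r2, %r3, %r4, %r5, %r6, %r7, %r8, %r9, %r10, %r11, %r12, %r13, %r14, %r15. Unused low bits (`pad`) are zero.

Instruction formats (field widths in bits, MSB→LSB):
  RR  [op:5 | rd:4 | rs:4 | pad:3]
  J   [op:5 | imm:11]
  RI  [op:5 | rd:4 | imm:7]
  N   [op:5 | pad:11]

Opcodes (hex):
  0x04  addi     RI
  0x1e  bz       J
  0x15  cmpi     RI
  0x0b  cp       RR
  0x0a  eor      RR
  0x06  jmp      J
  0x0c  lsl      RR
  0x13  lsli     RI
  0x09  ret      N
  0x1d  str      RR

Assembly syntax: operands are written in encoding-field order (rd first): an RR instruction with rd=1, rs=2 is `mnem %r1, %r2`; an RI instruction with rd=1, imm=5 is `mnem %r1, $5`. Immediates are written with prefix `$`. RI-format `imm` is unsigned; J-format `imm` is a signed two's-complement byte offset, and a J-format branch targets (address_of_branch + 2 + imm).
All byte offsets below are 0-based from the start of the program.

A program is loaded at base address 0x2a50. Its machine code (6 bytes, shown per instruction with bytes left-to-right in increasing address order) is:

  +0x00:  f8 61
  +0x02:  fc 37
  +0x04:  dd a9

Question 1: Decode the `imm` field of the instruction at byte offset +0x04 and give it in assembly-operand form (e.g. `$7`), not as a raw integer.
off 0x04: read dd a9 as little → 0xa9dd
  opcode bits[15:11]=0x15: cmpi/RI
  rd@[10:7]=0x3 ⇒ %r3
  imm@[6:0]=0x5d ⇒ $93

$93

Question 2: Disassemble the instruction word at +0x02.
@+02  little-endian(fc 37) = 0x37fc
  top 5b → 0x6 → jmp [J]
  imm: (w>>0)&0x7ff=0x7fc (s11→-4) → $-4

jmp $-4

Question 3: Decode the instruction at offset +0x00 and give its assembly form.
+0x00: f8 61 ⇒ word 0x61f8 (little)
  op=0x61f8>>11=0xc ⇒ lsl (RR)
  [10:7] rd=3 = %r3
  [6:3] rs=15 = %r15

lsl %r3, %r15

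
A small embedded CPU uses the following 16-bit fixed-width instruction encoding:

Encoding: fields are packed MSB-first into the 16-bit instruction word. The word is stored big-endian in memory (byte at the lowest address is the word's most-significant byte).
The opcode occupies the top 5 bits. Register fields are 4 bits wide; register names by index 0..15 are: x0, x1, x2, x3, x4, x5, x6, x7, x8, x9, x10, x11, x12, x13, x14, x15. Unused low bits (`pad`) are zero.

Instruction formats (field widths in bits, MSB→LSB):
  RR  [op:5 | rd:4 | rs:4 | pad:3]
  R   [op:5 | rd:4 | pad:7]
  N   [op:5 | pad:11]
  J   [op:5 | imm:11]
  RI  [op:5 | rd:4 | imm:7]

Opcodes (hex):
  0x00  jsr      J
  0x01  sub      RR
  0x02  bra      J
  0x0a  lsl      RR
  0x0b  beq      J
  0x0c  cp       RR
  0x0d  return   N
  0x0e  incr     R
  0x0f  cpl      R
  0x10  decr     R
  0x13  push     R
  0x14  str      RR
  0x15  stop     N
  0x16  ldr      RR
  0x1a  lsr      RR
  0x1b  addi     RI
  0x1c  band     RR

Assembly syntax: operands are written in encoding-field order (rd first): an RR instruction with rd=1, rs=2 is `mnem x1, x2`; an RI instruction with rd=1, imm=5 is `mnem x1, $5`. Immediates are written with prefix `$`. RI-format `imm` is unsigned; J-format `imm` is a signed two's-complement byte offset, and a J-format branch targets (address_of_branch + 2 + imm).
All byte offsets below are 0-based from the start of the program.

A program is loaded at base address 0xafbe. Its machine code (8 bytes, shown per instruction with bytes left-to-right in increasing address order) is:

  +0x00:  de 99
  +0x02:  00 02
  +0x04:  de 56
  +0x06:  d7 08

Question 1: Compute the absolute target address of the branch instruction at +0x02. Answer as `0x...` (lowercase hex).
@+02  big-endian(00 02) = 0x0002
  opcode bits[15:11]=0x0: jsr/J
  imm: (w>>0)&0x7ff=0x2 → $2
  target = base 0xafbe + off 0x02 + 2 + imm 2 = 0xafc4

0xafc4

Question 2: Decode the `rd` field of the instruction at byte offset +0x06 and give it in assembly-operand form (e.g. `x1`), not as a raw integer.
x14

@+06  big-endian(d7 08) = 0xd708
  top 5b → 0x1a → lsr [RR]
  rd: (w>>7)&0xf=0xe → x14
  rs: (w>>3)&0xf=0x1 → x1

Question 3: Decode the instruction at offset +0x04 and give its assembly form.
addi x12, $86

[04] de 56 → 0xde56
  op=0xde56>>11=0x1b ⇒ addi (RI)
  [10:7] rd=12 = x12
  [6:0] imm=86 = $86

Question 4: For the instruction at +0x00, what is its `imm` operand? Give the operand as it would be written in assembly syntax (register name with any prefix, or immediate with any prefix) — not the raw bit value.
$25

[00] de 99 → 0xde99
  opcode bits[15:11]=0x1b: addi/RI
  rd@[10:7]=0xd ⇒ x13
  imm@[6:0]=0x19 ⇒ $25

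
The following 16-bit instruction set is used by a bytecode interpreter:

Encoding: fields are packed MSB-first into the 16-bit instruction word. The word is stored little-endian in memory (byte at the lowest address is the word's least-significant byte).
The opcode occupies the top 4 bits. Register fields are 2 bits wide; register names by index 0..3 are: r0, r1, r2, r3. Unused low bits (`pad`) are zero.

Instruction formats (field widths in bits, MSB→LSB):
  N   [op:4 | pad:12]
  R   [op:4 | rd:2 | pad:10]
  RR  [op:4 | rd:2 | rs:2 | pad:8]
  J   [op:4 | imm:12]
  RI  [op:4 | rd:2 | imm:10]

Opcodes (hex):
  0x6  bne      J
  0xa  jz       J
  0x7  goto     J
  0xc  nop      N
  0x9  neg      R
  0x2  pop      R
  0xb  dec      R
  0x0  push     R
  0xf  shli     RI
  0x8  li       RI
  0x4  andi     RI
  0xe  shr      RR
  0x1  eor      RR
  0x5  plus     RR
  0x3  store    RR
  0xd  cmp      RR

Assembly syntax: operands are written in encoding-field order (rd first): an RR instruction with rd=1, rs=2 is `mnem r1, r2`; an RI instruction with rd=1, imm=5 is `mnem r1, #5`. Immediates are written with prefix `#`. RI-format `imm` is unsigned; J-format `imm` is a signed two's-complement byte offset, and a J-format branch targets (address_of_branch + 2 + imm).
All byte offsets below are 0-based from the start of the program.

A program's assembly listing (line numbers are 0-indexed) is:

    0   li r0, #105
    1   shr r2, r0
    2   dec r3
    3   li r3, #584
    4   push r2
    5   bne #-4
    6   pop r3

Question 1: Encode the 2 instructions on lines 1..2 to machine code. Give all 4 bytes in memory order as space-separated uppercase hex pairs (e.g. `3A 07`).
line 1 (shr): pack op=0xe:4|rd=2:2|rs=0:2|pad=0:8 = 0xe800; little→ 00 e8
line 2 (dec): pack op=0xb:4|rd=3:2|pad=0:10 = 0xbc00; little→ 00 bc

00 E8 00 BC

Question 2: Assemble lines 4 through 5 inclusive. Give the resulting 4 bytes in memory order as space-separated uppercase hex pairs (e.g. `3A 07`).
00 08 FC 6F

4. push fields op=0x0:4|rd=2:2|pad=0:10 → word 0800h → 00 08
5. bne fields op=0x6:4|imm=-4:12 → word 6ffch → fc 6f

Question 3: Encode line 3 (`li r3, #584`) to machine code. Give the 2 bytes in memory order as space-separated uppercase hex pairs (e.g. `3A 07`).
48 8E

L3: li op=0x8:4|rd=3:2|imm=584:10 ⇒ 0x8e48 ⇒ little 48 8e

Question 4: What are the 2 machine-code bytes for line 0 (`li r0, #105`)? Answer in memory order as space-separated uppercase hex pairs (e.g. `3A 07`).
69 80

0. li fields op=0x8:4|rd=0:2|imm=105:10 → word 8069h → 69 80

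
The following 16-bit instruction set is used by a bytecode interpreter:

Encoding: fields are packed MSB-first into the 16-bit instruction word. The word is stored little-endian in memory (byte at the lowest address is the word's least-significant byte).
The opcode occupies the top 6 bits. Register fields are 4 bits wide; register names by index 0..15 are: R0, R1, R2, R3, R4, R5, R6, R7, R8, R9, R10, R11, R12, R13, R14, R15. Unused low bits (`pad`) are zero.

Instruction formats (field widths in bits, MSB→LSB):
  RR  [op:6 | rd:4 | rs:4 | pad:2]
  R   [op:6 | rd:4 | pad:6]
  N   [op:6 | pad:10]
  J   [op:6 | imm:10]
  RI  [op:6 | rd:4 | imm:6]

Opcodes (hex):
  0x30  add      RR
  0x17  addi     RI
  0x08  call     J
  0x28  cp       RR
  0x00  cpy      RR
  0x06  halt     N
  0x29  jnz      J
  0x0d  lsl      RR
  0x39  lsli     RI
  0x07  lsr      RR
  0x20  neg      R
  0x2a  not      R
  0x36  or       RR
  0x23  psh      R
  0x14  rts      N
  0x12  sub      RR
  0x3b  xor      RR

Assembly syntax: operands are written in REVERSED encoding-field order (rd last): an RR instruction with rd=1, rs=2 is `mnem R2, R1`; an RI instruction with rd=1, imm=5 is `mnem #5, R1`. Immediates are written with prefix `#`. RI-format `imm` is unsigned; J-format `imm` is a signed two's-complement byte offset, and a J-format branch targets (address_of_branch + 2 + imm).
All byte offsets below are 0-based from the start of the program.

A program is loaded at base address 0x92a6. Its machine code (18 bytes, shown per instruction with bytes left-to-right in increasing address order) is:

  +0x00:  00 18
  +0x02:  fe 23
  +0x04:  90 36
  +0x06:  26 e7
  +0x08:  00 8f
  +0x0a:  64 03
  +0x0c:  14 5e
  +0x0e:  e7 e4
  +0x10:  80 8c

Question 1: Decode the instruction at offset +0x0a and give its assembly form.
cpy R9, R13

+0x0a: 64 03 ⇒ word 0x0364 (little)
  opcode bits[15:10]=0x0: cpy/RR
  rd@[9:6]=0xd ⇒ R13
  rs@[5:2]=0x9 ⇒ R9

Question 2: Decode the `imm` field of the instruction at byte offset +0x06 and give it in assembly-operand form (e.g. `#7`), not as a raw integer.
[06] 26 e7 → 0xe726
  opcode bits[15:10]=0x39: lsli/RI
  rd: (w>>6)&0xf=0xc → R12
  imm: (w>>0)&0x3f=0x26 → #38

#38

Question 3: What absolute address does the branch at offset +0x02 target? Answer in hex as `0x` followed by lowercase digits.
0x92a8

@+02  little-endian(fe 23) = 0x23fe
  opcode bits[15:10]=0x8: call/J
  [9:0] imm=1022 (s10→-2) = #-2
  target = base 0x92a6 + off 0x02 + 2 + imm -2 = 0x92a8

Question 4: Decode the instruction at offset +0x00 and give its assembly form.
@+00  little-endian(00 18) = 0x1800
  opcode bits[15:10]=0x6: halt/N

halt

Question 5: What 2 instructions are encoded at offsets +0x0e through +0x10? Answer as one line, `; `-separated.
off 0x0e: read e7 e4 as little → 0xe4e7
  top 6b → 0x39 → lsli [RI]
  rd: (w>>6)&0xf=0x3 → R3
  imm: (w>>0)&0x3f=0x27 → #39
off 0x10: read 80 8c as little → 0x8c80
  top 6b → 0x23 → psh [R]
  rd: (w>>6)&0xf=0x2 → R2

lsli #39, R3; psh R2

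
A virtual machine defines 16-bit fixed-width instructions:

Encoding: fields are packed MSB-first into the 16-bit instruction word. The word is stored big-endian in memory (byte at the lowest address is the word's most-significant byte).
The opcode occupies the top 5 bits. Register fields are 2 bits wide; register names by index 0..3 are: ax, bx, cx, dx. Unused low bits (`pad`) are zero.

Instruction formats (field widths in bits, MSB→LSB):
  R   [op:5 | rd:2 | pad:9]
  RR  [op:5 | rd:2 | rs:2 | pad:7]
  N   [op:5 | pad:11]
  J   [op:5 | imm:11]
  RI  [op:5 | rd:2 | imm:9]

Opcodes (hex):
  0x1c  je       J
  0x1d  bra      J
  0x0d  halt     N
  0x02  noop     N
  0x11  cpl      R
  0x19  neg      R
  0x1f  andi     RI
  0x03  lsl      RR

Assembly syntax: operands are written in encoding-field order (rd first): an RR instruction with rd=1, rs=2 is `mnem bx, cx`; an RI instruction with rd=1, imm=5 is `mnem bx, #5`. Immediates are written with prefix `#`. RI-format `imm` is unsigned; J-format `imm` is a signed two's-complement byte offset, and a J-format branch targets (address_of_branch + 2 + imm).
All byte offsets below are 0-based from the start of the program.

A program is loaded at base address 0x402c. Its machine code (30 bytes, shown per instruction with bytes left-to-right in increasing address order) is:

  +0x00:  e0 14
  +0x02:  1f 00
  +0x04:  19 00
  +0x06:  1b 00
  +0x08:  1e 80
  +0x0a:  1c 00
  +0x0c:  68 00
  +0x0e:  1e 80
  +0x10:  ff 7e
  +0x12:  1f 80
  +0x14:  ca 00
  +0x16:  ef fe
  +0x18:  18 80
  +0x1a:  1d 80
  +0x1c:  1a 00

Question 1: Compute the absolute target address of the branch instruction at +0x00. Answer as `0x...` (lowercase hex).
0x4042

+0x00: e0 14 ⇒ word 0xe014 (big)
  op=0xe014>>11=0x1c ⇒ je (J)
  [10:0] imm=20 = #20
  target = base 0x402c + off 0x00 + 2 + imm 20 = 0x4042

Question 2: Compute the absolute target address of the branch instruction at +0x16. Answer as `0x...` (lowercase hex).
0x4042

off 0x16: read ef fe as big → 0xeffe
  op=0xeffe>>11=0x1d ⇒ bra (J)
  imm@[10:0]=0x7fe (s11→-2) ⇒ #-2
  target = base 0x402c + off 0x16 + 2 + imm -2 = 0x4042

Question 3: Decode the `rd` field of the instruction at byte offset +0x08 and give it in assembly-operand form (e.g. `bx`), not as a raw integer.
+0x08: 1e 80 ⇒ word 0x1e80 (big)
  opcode bits[15:11]=0x3: lsl/RR
  rd@[10:9]=0x3 ⇒ dx
  rs@[8:7]=0x1 ⇒ bx

dx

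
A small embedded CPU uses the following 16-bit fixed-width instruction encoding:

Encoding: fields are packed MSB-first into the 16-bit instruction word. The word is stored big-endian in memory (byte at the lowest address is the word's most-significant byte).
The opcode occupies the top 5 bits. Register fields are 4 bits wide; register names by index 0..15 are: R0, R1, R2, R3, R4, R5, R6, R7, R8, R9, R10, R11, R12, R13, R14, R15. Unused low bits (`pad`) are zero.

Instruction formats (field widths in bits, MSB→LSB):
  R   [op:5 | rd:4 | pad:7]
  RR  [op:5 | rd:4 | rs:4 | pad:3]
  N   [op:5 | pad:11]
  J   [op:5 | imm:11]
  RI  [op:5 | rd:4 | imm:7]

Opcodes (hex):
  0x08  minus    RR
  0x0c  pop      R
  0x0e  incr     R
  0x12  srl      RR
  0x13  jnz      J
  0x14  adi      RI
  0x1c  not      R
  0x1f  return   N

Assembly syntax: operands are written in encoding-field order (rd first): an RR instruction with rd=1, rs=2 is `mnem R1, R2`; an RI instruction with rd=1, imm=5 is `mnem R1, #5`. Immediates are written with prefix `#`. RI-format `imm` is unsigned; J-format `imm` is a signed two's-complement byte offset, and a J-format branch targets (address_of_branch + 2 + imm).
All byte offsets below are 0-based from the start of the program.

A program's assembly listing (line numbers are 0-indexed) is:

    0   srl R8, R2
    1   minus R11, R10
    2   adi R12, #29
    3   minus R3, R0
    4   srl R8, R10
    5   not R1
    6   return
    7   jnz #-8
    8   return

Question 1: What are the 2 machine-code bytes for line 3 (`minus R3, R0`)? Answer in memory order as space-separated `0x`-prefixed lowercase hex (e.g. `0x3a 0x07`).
0x41 0x80

line 3 (minus): pack op=0x8:5|rd=3:4|rs=0:4|pad=0:3 = 0x4180; big→ 41 80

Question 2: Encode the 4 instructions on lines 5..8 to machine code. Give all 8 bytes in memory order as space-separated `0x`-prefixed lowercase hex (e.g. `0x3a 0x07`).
0xe0 0x80 0xf8 0x00 0x9f 0xf8 0xf8 0x00

L5: not op=0x1c:5|rd=1:4|pad=0:7 ⇒ 0xe080 ⇒ big e0 80
L6: return op=0x1f:5|pad=0:11 ⇒ 0xf800 ⇒ big f8 00
L7: jnz op=0x13:5|imm=-8:11 ⇒ 0x9ff8 ⇒ big 9f f8
L8: return op=0x1f:5|pad=0:11 ⇒ 0xf800 ⇒ big f8 00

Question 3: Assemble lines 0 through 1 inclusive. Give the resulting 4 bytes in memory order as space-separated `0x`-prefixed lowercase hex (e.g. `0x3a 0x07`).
0x94 0x10 0x45 0xd0

L0: srl op=0x12:5|rd=8:4|rs=2:4|pad=0:3 ⇒ 0x9410 ⇒ big 94 10
L1: minus op=0x8:5|rd=11:4|rs=10:4|pad=0:3 ⇒ 0x45d0 ⇒ big 45 d0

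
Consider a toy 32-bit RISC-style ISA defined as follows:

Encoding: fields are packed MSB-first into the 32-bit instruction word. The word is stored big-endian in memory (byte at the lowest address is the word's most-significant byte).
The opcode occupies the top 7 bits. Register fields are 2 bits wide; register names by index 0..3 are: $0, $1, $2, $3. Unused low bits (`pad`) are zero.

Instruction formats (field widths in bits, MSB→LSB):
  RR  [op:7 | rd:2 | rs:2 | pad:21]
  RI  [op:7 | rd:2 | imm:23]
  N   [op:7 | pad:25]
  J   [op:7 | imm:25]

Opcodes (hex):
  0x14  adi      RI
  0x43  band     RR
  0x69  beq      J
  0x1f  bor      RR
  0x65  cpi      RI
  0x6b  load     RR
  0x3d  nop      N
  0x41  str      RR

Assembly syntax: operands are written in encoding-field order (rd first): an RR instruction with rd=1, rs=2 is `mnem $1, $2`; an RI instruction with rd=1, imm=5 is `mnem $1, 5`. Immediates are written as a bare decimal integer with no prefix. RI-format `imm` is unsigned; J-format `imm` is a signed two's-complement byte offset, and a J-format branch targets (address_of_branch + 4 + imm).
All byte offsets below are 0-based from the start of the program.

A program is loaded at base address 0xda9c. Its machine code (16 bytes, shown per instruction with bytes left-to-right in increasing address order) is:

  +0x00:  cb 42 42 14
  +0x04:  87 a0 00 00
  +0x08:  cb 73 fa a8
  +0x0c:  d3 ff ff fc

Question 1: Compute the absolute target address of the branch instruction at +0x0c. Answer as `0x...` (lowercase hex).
@+0c  big-endian(d3 ff ff fc) = 0xd3fffffc
  opcode bits[31:25]=0x69: beq/J
  imm: (w>>0)&0x1ffffff=0x1fffffc (s25→-4) → -4
  target = base 0xda9c + off 0x0c + 4 + imm -4 = 0xdaa8

0xdaa8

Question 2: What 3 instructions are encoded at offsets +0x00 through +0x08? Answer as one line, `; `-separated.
cpi $2, 4342292; band $3, $1; cpi $2, 7600808

+0x00: cb 42 42 14 ⇒ word 0xcb424214 (big)
  op=0xcb424214>>25=0x65 ⇒ cpi (RI)
  rd@[24:23]=0x2 ⇒ $2
  imm@[22:0]=0x424214 ⇒ 4342292
+0x04: 87 a0 00 00 ⇒ word 0x87a00000 (big)
  op=0x87a00000>>25=0x43 ⇒ band (RR)
  rd@[24:23]=0x3 ⇒ $3
  rs@[22:21]=0x1 ⇒ $1
+0x08: cb 73 fa a8 ⇒ word 0xcb73faa8 (big)
  op=0xcb73faa8>>25=0x65 ⇒ cpi (RI)
  rd@[24:23]=0x2 ⇒ $2
  imm@[22:0]=0x73faa8 ⇒ 7600808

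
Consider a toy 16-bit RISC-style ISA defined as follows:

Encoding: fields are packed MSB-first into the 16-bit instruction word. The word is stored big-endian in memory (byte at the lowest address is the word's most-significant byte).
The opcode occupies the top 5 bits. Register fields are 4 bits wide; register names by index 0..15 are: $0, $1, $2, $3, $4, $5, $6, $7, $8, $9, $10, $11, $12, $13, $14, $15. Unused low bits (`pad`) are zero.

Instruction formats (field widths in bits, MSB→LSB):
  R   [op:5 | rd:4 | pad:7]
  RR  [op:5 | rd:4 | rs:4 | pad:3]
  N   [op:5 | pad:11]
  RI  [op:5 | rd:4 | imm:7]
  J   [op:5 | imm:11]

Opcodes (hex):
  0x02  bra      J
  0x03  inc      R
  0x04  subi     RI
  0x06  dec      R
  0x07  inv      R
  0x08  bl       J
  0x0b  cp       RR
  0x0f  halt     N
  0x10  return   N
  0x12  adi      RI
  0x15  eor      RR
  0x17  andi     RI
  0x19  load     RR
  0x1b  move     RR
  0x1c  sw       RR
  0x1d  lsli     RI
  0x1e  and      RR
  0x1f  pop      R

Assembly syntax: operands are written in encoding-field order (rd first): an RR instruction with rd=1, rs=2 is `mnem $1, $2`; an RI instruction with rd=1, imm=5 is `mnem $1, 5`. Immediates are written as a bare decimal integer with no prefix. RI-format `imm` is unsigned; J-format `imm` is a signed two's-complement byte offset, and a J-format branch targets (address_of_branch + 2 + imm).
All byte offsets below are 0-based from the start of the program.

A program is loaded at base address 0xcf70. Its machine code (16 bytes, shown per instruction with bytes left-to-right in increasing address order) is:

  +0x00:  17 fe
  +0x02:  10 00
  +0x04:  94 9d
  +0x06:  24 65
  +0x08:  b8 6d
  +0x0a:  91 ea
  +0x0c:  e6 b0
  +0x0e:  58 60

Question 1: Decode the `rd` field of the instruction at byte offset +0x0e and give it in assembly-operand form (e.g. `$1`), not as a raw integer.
[0e] 58 60 → 0x5860
  top 5b → 0xb → cp [RR]
  rd: (w>>7)&0xf=0x0 → $0
  rs: (w>>3)&0xf=0xc → $12

$0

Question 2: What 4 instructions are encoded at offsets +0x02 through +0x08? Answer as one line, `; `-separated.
bra 0; adi $9, 29; subi $8, 101; andi $0, 109

off 0x02: read 10 00 as big → 0x1000
  op=0x1000>>11=0x2 ⇒ bra (J)
  imm@[10:0]=0x0 ⇒ 0
off 0x04: read 94 9d as big → 0x949d
  op=0x949d>>11=0x12 ⇒ adi (RI)
  rd@[10:7]=0x9 ⇒ $9
  imm@[6:0]=0x1d ⇒ 29
off 0x06: read 24 65 as big → 0x2465
  op=0x2465>>11=0x4 ⇒ subi (RI)
  rd@[10:7]=0x8 ⇒ $8
  imm@[6:0]=0x65 ⇒ 101
off 0x08: read b8 6d as big → 0xb86d
  op=0xb86d>>11=0x17 ⇒ andi (RI)
  rd@[10:7]=0x0 ⇒ $0
  imm@[6:0]=0x6d ⇒ 109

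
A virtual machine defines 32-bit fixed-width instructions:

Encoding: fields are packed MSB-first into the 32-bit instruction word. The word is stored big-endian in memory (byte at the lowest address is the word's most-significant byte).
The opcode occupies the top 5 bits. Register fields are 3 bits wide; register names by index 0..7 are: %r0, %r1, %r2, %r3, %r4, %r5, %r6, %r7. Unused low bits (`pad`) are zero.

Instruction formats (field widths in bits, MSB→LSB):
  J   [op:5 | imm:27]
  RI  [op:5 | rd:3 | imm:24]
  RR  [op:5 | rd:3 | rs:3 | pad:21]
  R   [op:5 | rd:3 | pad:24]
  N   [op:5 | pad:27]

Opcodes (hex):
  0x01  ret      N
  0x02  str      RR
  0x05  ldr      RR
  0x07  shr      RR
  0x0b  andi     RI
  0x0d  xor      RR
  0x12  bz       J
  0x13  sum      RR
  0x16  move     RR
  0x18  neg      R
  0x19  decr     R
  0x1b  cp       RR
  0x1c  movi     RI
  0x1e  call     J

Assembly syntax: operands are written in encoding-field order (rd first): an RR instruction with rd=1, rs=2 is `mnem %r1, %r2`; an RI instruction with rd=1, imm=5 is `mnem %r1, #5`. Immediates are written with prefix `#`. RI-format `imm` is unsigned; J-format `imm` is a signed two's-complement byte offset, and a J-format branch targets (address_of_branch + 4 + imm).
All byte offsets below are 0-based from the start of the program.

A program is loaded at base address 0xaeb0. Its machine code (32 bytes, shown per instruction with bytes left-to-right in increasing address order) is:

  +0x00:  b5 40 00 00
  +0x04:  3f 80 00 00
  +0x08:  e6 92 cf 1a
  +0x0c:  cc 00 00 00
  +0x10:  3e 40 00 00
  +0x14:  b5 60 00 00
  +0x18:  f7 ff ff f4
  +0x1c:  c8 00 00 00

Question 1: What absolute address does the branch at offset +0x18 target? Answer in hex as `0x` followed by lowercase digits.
off 0x18: read f7 ff ff f4 as big → 0xf7fffff4
  op=0xf7fffff4>>27=0x1e ⇒ call (J)
  imm: (w>>0)&0x7ffffff=0x7fffff4 (s27→-12) → #-12
  target = base 0xaeb0 + off 0x18 + 4 + imm -12 = 0xaec0

0xaec0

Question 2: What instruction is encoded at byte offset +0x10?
shr %r6, %r2

+0x10: 3e 40 00 00 ⇒ word 0x3e400000 (big)
  top 5b → 0x7 → shr [RR]
  [26:24] rd=6 = %r6
  [23:21] rs=2 = %r2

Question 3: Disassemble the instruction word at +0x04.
off 0x04: read 3f 80 00 00 as big → 0x3f800000
  opcode bits[31:27]=0x7: shr/RR
  [26:24] rd=7 = %r7
  [23:21] rs=4 = %r4

shr %r7, %r4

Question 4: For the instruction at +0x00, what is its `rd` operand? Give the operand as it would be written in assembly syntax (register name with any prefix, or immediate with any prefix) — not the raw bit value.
off 0x00: read b5 40 00 00 as big → 0xb5400000
  top 5b → 0x16 → move [RR]
  rd: (w>>24)&0x7=0x5 → %r5
  rs: (w>>21)&0x7=0x2 → %r2

%r5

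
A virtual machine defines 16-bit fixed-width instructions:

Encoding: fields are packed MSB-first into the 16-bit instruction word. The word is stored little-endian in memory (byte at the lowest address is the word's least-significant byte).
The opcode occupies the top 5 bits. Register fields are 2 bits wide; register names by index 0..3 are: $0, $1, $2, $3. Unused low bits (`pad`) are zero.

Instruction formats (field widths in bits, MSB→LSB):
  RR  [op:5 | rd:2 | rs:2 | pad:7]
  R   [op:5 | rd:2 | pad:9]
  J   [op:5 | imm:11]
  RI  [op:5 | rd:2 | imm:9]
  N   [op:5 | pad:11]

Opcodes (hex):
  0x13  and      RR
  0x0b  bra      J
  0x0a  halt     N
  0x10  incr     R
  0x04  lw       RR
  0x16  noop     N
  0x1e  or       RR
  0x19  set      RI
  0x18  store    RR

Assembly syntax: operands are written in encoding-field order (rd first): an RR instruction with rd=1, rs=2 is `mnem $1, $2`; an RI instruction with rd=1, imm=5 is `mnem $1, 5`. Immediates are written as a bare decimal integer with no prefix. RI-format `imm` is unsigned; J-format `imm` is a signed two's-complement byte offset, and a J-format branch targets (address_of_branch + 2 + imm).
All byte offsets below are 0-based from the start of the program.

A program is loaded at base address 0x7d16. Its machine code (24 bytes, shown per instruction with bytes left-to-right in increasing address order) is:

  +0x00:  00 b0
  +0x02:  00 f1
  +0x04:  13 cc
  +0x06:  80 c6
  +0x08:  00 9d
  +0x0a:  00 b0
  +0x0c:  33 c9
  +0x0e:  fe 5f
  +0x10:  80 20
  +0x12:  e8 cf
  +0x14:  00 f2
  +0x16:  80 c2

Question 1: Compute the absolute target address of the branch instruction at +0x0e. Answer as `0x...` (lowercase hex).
0x7d24

+0x0e: fe 5f ⇒ word 0x5ffe (little)
  op=0x5ffe>>11=0xb ⇒ bra (J)
  imm@[10:0]=0x7fe (s11→-2) ⇒ -2
  target = base 0x7d16 + off 0x0e + 2 + imm -2 = 0x7d24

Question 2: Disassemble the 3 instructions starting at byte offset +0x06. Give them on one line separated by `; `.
store $3, $1; and $2, $2; noop

[06] 80 c6 → 0xc680
  opcode bits[15:11]=0x18: store/RR
  [10:9] rd=3 = $3
  [8:7] rs=1 = $1
[08] 00 9d → 0x9d00
  opcode bits[15:11]=0x13: and/RR
  [10:9] rd=2 = $2
  [8:7] rs=2 = $2
[0a] 00 b0 → 0xb000
  opcode bits[15:11]=0x16: noop/N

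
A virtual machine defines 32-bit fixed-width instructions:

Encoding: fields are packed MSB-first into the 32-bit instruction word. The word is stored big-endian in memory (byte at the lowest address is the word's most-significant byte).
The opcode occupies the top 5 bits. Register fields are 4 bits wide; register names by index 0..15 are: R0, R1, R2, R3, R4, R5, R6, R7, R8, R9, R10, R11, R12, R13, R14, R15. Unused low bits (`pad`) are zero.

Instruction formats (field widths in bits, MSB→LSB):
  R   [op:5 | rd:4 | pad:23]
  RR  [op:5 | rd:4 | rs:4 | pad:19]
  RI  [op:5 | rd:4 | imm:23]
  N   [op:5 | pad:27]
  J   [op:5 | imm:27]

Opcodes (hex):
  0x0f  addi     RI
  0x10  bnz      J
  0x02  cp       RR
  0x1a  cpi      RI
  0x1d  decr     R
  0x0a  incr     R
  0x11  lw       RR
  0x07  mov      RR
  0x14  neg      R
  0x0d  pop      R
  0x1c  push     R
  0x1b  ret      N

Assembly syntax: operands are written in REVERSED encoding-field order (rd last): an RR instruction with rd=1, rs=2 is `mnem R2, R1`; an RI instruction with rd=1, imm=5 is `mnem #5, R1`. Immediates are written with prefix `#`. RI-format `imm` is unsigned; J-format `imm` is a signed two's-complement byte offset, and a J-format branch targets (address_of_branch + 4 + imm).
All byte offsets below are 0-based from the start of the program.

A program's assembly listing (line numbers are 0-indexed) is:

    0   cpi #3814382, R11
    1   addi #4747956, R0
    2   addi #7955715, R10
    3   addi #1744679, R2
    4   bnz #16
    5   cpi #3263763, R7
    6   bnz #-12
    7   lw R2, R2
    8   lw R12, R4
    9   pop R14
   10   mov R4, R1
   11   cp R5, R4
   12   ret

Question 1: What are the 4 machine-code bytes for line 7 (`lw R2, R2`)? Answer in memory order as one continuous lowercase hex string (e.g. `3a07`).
89100000

7. lw fields op=0x11:5|rd=2:4|rs=2:4|pad=0:19 → word 89100000h → 89 10 00 00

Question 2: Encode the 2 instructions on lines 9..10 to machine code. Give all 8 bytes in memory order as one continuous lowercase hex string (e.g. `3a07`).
L9: pop op=0xd:5|rd=14:4|pad=0:23 ⇒ 0x6f000000 ⇒ big 6f 00 00 00
L10: mov op=0x7:5|rd=1:4|rs=4:4|pad=0:19 ⇒ 0x38a00000 ⇒ big 38 a0 00 00

6f00000038a00000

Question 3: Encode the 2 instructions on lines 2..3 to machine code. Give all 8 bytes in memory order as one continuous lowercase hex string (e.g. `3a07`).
L2: addi op=0xf:5|rd=10:4|imm=7955715:23 ⇒ 0x7d796503 ⇒ big 7d 79 65 03
L3: addi op=0xf:5|rd=2:4|imm=1744679:23 ⇒ 0x791a9f27 ⇒ big 79 1a 9f 27

7d796503791a9f27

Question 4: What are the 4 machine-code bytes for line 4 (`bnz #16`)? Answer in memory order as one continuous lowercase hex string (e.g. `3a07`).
L4: bnz op=0x10:5|imm=16:27 ⇒ 0x80000010 ⇒ big 80 00 00 10

80000010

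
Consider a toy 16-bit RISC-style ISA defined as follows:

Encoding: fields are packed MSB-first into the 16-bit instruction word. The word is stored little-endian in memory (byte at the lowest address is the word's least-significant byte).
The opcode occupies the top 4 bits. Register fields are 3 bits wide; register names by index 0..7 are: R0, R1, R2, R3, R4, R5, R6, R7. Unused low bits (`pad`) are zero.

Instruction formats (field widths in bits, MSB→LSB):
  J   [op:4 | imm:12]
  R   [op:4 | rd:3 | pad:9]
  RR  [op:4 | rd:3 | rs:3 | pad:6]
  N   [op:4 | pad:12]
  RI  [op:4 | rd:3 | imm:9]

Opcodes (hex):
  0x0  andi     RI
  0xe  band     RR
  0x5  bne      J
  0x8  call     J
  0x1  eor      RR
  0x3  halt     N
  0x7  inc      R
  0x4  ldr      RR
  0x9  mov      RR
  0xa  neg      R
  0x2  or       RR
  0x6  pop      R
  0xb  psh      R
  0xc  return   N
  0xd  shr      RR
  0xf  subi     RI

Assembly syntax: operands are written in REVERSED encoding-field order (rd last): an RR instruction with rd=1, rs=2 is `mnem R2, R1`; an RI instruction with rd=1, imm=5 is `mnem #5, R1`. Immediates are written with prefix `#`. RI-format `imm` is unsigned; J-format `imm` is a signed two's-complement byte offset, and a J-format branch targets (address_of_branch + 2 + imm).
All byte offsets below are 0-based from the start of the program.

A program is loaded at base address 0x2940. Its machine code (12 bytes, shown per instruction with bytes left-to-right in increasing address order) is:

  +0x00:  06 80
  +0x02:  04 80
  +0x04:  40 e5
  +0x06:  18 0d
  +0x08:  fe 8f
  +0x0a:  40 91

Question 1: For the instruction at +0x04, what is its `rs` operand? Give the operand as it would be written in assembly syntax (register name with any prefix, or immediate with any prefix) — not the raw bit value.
off 0x04: read 40 e5 as little → 0xe540
  opcode bits[15:12]=0xe: band/RR
  rd: (w>>9)&0x7=0x2 → R2
  rs: (w>>6)&0x7=0x5 → R5

R5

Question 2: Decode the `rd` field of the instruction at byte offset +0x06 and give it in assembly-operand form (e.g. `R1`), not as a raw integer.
off 0x06: read 18 0d as little → 0x0d18
  opcode bits[15:12]=0x0: andi/RI
  [11:9] rd=6 = R6
  [8:0] imm=280 = #280

R6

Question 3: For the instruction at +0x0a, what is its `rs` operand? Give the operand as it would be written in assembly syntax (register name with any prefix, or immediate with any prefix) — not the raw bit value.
R5

[0a] 40 91 → 0x9140
  opcode bits[15:12]=0x9: mov/RR
  [11:9] rd=0 = R0
  [8:6] rs=5 = R5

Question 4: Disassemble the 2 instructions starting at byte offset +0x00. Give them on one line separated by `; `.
call #6; call #4

off 0x00: read 06 80 as little → 0x8006
  op=0x8006>>12=0x8 ⇒ call (J)
  imm: (w>>0)&0xfff=0x6 → #6
off 0x02: read 04 80 as little → 0x8004
  op=0x8004>>12=0x8 ⇒ call (J)
  imm: (w>>0)&0xfff=0x4 → #4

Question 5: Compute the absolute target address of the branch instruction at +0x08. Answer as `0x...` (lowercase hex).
@+08  little-endian(fe 8f) = 0x8ffe
  op=0x8ffe>>12=0x8 ⇒ call (J)
  imm: (w>>0)&0xfff=0xffe (s12→-2) → #-2
  target = base 0x2940 + off 0x08 + 2 + imm -2 = 0x2948

0x2948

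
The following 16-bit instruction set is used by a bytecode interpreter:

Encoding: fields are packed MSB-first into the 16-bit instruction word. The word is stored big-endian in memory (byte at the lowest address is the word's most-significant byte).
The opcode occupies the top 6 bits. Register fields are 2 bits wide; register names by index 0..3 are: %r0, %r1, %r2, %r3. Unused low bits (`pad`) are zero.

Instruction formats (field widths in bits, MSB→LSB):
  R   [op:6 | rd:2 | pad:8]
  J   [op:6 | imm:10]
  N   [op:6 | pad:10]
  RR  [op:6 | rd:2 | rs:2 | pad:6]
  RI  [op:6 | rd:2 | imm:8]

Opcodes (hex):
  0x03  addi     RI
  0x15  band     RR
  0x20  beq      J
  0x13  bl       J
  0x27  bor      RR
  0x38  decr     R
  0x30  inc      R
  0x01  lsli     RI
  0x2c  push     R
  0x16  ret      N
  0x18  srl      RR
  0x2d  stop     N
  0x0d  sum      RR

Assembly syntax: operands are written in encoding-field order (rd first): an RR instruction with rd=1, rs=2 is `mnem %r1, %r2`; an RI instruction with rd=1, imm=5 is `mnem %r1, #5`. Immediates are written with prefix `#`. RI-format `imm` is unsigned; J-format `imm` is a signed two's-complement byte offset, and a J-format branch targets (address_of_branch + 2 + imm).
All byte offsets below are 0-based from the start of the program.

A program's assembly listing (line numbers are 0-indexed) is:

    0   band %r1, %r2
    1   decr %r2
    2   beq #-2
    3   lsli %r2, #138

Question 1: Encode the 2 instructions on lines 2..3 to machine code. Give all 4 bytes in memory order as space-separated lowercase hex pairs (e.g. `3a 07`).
83 fe 06 8a

2. beq fields op=0x20:6|imm=-2:10 → word 83feh → 83 fe
3. lsli fields op=0x1:6|rd=2:2|imm=138:8 → word 068ah → 06 8a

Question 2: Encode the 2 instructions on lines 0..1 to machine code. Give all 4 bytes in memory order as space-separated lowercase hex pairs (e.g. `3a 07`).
0. band fields op=0x15:6|rd=1:2|rs=2:2|pad=0:6 → word 5580h → 55 80
1. decr fields op=0x38:6|rd=2:2|pad=0:8 → word e200h → e2 00

55 80 e2 00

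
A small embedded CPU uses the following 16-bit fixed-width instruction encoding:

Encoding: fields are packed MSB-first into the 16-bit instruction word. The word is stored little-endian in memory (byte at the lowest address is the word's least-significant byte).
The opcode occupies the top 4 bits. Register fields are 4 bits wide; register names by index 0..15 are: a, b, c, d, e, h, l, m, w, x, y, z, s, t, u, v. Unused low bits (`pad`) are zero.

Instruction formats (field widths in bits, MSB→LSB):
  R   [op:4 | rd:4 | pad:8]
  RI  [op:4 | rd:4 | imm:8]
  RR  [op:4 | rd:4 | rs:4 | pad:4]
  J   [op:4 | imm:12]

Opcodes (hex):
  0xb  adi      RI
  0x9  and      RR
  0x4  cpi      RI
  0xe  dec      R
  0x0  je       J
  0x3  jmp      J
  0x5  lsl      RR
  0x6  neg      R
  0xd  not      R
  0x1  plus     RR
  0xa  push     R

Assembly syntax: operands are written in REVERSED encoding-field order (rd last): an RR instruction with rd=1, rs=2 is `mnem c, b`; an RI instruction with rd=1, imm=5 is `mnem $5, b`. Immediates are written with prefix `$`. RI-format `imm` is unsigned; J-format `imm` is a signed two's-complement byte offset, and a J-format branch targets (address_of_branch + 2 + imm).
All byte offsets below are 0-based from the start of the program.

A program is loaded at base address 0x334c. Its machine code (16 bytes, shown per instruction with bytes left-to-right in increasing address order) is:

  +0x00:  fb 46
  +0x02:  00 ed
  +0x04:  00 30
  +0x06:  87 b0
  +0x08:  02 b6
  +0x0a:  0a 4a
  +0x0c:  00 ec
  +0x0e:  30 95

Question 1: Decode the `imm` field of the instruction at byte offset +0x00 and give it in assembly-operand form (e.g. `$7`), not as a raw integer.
$251

[00] fb 46 → 0x46fb
  top 4b → 0x4 → cpi [RI]
  rd: (w>>8)&0xf=0x6 → l
  imm: (w>>0)&0xff=0xfb → $251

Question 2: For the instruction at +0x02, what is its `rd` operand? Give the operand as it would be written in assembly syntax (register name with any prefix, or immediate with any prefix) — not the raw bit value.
t

off 0x02: read 00 ed as little → 0xed00
  opcode bits[15:12]=0xe: dec/R
  rd: (w>>8)&0xf=0xd → t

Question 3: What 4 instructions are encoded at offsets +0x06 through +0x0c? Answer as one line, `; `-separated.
adi $135, a; adi $2, l; cpi $10, y; dec s

@+06  little-endian(87 b0) = 0xb087
  top 4b → 0xb → adi [RI]
  [11:8] rd=0 = a
  [7:0] imm=135 = $135
@+08  little-endian(02 b6) = 0xb602
  top 4b → 0xb → adi [RI]
  [11:8] rd=6 = l
  [7:0] imm=2 = $2
@+0a  little-endian(0a 4a) = 0x4a0a
  top 4b → 0x4 → cpi [RI]
  [11:8] rd=10 = y
  [7:0] imm=10 = $10
@+0c  little-endian(00 ec) = 0xec00
  top 4b → 0xe → dec [R]
  [11:8] rd=12 = s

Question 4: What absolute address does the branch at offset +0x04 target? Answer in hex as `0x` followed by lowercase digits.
0x3352

+0x04: 00 30 ⇒ word 0x3000 (little)
  op=0x3000>>12=0x3 ⇒ jmp (J)
  imm: (w>>0)&0xfff=0x0 → $0
  target = base 0x334c + off 0x04 + 2 + imm 0 = 0x3352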